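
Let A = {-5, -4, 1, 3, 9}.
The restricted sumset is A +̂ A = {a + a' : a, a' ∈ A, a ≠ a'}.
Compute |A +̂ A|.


Restricted sumset: A +̂ A = {a + a' : a ∈ A, a' ∈ A, a ≠ a'}.
Equivalently, take A + A and drop any sum 2a that is achievable ONLY as a + a for a ∈ A (i.e. sums representable only with equal summands).
Enumerate pairs (a, a') with a < a' (symmetric, so each unordered pair gives one sum; this covers all a ≠ a'):
  -5 + -4 = -9
  -5 + 1 = -4
  -5 + 3 = -2
  -5 + 9 = 4
  -4 + 1 = -3
  -4 + 3 = -1
  -4 + 9 = 5
  1 + 3 = 4
  1 + 9 = 10
  3 + 9 = 12
Collected distinct sums: {-9, -4, -3, -2, -1, 4, 5, 10, 12}
|A +̂ A| = 9
(Reference bound: |A +̂ A| ≥ 2|A| - 3 for |A| ≥ 2, with |A| = 5 giving ≥ 7.)

|A +̂ A| = 9


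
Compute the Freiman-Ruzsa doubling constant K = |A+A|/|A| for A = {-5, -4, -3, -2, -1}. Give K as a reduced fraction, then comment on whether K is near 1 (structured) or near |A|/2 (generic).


|A| = 5.
Compute A + A by enumerating all 25 pairs.
A + A = {-10, -9, -8, -7, -6, -5, -4, -3, -2}, so |A + A| = 9.
K = |A + A| / |A| = 9/5 (already in lowest terms) ≈ 1.8000.
Reference: AP of size 5 gives K = 9/5 ≈ 1.8000; a fully generic set of size 5 gives K ≈ 3.0000.

|A| = 5, |A + A| = 9, K = 9/5.


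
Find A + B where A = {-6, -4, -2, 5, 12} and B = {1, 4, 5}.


A + B = {a + b : a ∈ A, b ∈ B}.
Enumerate all |A|·|B| = 5·3 = 15 pairs (a, b) and collect distinct sums.
a = -6: -6+1=-5, -6+4=-2, -6+5=-1
a = -4: -4+1=-3, -4+4=0, -4+5=1
a = -2: -2+1=-1, -2+4=2, -2+5=3
a = 5: 5+1=6, 5+4=9, 5+5=10
a = 12: 12+1=13, 12+4=16, 12+5=17
Collecting distinct sums: A + B = {-5, -3, -2, -1, 0, 1, 2, 3, 6, 9, 10, 13, 16, 17}
|A + B| = 14

A + B = {-5, -3, -2, -1, 0, 1, 2, 3, 6, 9, 10, 13, 16, 17}


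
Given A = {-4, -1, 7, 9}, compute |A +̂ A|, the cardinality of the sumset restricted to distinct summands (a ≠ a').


Restricted sumset: A +̂ A = {a + a' : a ∈ A, a' ∈ A, a ≠ a'}.
Equivalently, take A + A and drop any sum 2a that is achievable ONLY as a + a for a ∈ A (i.e. sums representable only with equal summands).
Enumerate pairs (a, a') with a < a' (symmetric, so each unordered pair gives one sum; this covers all a ≠ a'):
  -4 + -1 = -5
  -4 + 7 = 3
  -4 + 9 = 5
  -1 + 7 = 6
  -1 + 9 = 8
  7 + 9 = 16
Collected distinct sums: {-5, 3, 5, 6, 8, 16}
|A +̂ A| = 6
(Reference bound: |A +̂ A| ≥ 2|A| - 3 for |A| ≥ 2, with |A| = 4 giving ≥ 5.)

|A +̂ A| = 6


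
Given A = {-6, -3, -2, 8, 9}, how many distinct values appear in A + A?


A + A = {a + a' : a, a' ∈ A}; |A| = 5.
General bounds: 2|A| - 1 ≤ |A + A| ≤ |A|(|A|+1)/2, i.e. 9 ≤ |A + A| ≤ 15.
Lower bound 2|A|-1 is attained iff A is an arithmetic progression.
Enumerate sums a + a' for a ≤ a' (symmetric, so this suffices):
a = -6: -6+-6=-12, -6+-3=-9, -6+-2=-8, -6+8=2, -6+9=3
a = -3: -3+-3=-6, -3+-2=-5, -3+8=5, -3+9=6
a = -2: -2+-2=-4, -2+8=6, -2+9=7
a = 8: 8+8=16, 8+9=17
a = 9: 9+9=18
Distinct sums: {-12, -9, -8, -6, -5, -4, 2, 3, 5, 6, 7, 16, 17, 18}
|A + A| = 14

|A + A| = 14


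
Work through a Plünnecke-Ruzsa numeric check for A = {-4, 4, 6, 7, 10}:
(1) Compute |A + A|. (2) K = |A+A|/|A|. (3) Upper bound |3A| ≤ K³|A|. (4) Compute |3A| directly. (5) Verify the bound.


|A| = 5.
Step 1: Compute A + A by enumerating all 25 pairs.
A + A = {-8, 0, 2, 3, 6, 8, 10, 11, 12, 13, 14, 16, 17, 20}, so |A + A| = 14.
Step 2: Doubling constant K = |A + A|/|A| = 14/5 = 14/5 ≈ 2.8000.
Step 3: Plünnecke-Ruzsa gives |3A| ≤ K³·|A| = (2.8000)³ · 5 ≈ 109.7600.
Step 4: Compute 3A = A + A + A directly by enumerating all triples (a,b,c) ∈ A³; |3A| = 27.
Step 5: Check 27 ≤ 109.7600? Yes ✓.

K = 14/5, Plünnecke-Ruzsa bound K³|A| ≈ 109.7600, |3A| = 27, inequality holds.


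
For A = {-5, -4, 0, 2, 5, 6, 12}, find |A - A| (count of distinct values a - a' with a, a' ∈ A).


A - A = {a - a' : a, a' ∈ A}; |A| = 7.
Bounds: 2|A|-1 ≤ |A - A| ≤ |A|² - |A| + 1, i.e. 13 ≤ |A - A| ≤ 43.
Note: 0 ∈ A - A always (from a - a). The set is symmetric: if d ∈ A - A then -d ∈ A - A.
Enumerate nonzero differences d = a - a' with a > a' (then include -d):
Positive differences: {1, 2, 3, 4, 5, 6, 7, 9, 10, 11, 12, 16, 17}
Full difference set: {0} ∪ (positive diffs) ∪ (negative diffs).
|A - A| = 1 + 2·13 = 27 (matches direct enumeration: 27).

|A - A| = 27


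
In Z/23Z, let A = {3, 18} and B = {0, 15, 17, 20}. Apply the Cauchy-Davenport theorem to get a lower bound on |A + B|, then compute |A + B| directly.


Cauchy-Davenport: |A + B| ≥ min(p, |A| + |B| - 1) for A, B nonempty in Z/pZ.
|A| = 2, |B| = 4, p = 23.
CD lower bound = min(23, 2 + 4 - 1) = min(23, 5) = 5.
Compute A + B mod 23 directly:
a = 3: 3+0=3, 3+15=18, 3+17=20, 3+20=0
a = 18: 18+0=18, 18+15=10, 18+17=12, 18+20=15
A + B = {0, 3, 10, 12, 15, 18, 20}, so |A + B| = 7.
Verify: 7 ≥ 5? Yes ✓.

CD lower bound = 5, actual |A + B| = 7.


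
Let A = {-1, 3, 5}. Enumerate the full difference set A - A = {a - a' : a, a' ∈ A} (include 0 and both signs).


A - A = {a - a' : a, a' ∈ A}.
Compute a - a' for each ordered pair (a, a'):
a = -1: -1--1=0, -1-3=-4, -1-5=-6
a = 3: 3--1=4, 3-3=0, 3-5=-2
a = 5: 5--1=6, 5-3=2, 5-5=0
Collecting distinct values (and noting 0 appears from a-a):
A - A = {-6, -4, -2, 0, 2, 4, 6}
|A - A| = 7

A - A = {-6, -4, -2, 0, 2, 4, 6}


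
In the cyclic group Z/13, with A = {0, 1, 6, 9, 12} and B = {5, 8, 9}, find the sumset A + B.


Work in Z/13Z: reduce every sum a + b modulo 13.
Enumerate all 15 pairs:
a = 0: 0+5=5, 0+8=8, 0+9=9
a = 1: 1+5=6, 1+8=9, 1+9=10
a = 6: 6+5=11, 6+8=1, 6+9=2
a = 9: 9+5=1, 9+8=4, 9+9=5
a = 12: 12+5=4, 12+8=7, 12+9=8
Distinct residues collected: {1, 2, 4, 5, 6, 7, 8, 9, 10, 11}
|A + B| = 10 (out of 13 total residues).

A + B = {1, 2, 4, 5, 6, 7, 8, 9, 10, 11}


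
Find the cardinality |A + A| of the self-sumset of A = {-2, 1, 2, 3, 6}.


A + A = {a + a' : a, a' ∈ A}; |A| = 5.
General bounds: 2|A| - 1 ≤ |A + A| ≤ |A|(|A|+1)/2, i.e. 9 ≤ |A + A| ≤ 15.
Lower bound 2|A|-1 is attained iff A is an arithmetic progression.
Enumerate sums a + a' for a ≤ a' (symmetric, so this suffices):
a = -2: -2+-2=-4, -2+1=-1, -2+2=0, -2+3=1, -2+6=4
a = 1: 1+1=2, 1+2=3, 1+3=4, 1+6=7
a = 2: 2+2=4, 2+3=5, 2+6=8
a = 3: 3+3=6, 3+6=9
a = 6: 6+6=12
Distinct sums: {-4, -1, 0, 1, 2, 3, 4, 5, 6, 7, 8, 9, 12}
|A + A| = 13

|A + A| = 13


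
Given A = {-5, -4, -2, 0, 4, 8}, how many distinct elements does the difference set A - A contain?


A - A = {a - a' : a, a' ∈ A}; |A| = 6.
Bounds: 2|A|-1 ≤ |A - A| ≤ |A|² - |A| + 1, i.e. 11 ≤ |A - A| ≤ 31.
Note: 0 ∈ A - A always (from a - a). The set is symmetric: if d ∈ A - A then -d ∈ A - A.
Enumerate nonzero differences d = a - a' with a > a' (then include -d):
Positive differences: {1, 2, 3, 4, 5, 6, 8, 9, 10, 12, 13}
Full difference set: {0} ∪ (positive diffs) ∪ (negative diffs).
|A - A| = 1 + 2·11 = 23 (matches direct enumeration: 23).

|A - A| = 23


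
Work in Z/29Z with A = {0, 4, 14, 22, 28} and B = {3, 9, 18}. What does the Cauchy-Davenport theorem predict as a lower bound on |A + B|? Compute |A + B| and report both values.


Cauchy-Davenport: |A + B| ≥ min(p, |A| + |B| - 1) for A, B nonempty in Z/pZ.
|A| = 5, |B| = 3, p = 29.
CD lower bound = min(29, 5 + 3 - 1) = min(29, 7) = 7.
Compute A + B mod 29 directly:
a = 0: 0+3=3, 0+9=9, 0+18=18
a = 4: 4+3=7, 4+9=13, 4+18=22
a = 14: 14+3=17, 14+9=23, 14+18=3
a = 22: 22+3=25, 22+9=2, 22+18=11
a = 28: 28+3=2, 28+9=8, 28+18=17
A + B = {2, 3, 7, 8, 9, 11, 13, 17, 18, 22, 23, 25}, so |A + B| = 12.
Verify: 12 ≥ 7? Yes ✓.

CD lower bound = 7, actual |A + B| = 12.


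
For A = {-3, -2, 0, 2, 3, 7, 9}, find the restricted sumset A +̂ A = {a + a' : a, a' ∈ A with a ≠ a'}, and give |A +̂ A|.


Restricted sumset: A +̂ A = {a + a' : a ∈ A, a' ∈ A, a ≠ a'}.
Equivalently, take A + A and drop any sum 2a that is achievable ONLY as a + a for a ∈ A (i.e. sums representable only with equal summands).
Enumerate pairs (a, a') with a < a' (symmetric, so each unordered pair gives one sum; this covers all a ≠ a'):
  -3 + -2 = -5
  -3 + 0 = -3
  -3 + 2 = -1
  -3 + 3 = 0
  -3 + 7 = 4
  -3 + 9 = 6
  -2 + 0 = -2
  -2 + 2 = 0
  -2 + 3 = 1
  -2 + 7 = 5
  -2 + 9 = 7
  0 + 2 = 2
  0 + 3 = 3
  0 + 7 = 7
  0 + 9 = 9
  2 + 3 = 5
  2 + 7 = 9
  2 + 9 = 11
  3 + 7 = 10
  3 + 9 = 12
  7 + 9 = 16
Collected distinct sums: {-5, -3, -2, -1, 0, 1, 2, 3, 4, 5, 6, 7, 9, 10, 11, 12, 16}
|A +̂ A| = 17
(Reference bound: |A +̂ A| ≥ 2|A| - 3 for |A| ≥ 2, with |A| = 7 giving ≥ 11.)

|A +̂ A| = 17


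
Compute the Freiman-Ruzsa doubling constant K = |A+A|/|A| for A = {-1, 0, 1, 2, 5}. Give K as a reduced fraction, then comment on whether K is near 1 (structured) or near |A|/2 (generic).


|A| = 5.
Compute A + A by enumerating all 25 pairs.
A + A = {-2, -1, 0, 1, 2, 3, 4, 5, 6, 7, 10}, so |A + A| = 11.
K = |A + A| / |A| = 11/5 (already in lowest terms) ≈ 2.2000.
Reference: AP of size 5 gives K = 9/5 ≈ 1.8000; a fully generic set of size 5 gives K ≈ 3.0000.

|A| = 5, |A + A| = 11, K = 11/5.


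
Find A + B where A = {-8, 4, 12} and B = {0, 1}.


A + B = {a + b : a ∈ A, b ∈ B}.
Enumerate all |A|·|B| = 3·2 = 6 pairs (a, b) and collect distinct sums.
a = -8: -8+0=-8, -8+1=-7
a = 4: 4+0=4, 4+1=5
a = 12: 12+0=12, 12+1=13
Collecting distinct sums: A + B = {-8, -7, 4, 5, 12, 13}
|A + B| = 6

A + B = {-8, -7, 4, 5, 12, 13}


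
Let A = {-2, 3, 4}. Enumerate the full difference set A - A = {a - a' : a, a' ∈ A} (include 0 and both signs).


A - A = {a - a' : a, a' ∈ A}.
Compute a - a' for each ordered pair (a, a'):
a = -2: -2--2=0, -2-3=-5, -2-4=-6
a = 3: 3--2=5, 3-3=0, 3-4=-1
a = 4: 4--2=6, 4-3=1, 4-4=0
Collecting distinct values (and noting 0 appears from a-a):
A - A = {-6, -5, -1, 0, 1, 5, 6}
|A - A| = 7

A - A = {-6, -5, -1, 0, 1, 5, 6}


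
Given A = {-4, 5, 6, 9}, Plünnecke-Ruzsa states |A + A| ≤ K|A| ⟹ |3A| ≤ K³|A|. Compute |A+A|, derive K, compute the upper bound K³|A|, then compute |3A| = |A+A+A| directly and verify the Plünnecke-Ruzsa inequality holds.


|A| = 4.
Step 1: Compute A + A by enumerating all 16 pairs.
A + A = {-8, 1, 2, 5, 10, 11, 12, 14, 15, 18}, so |A + A| = 10.
Step 2: Doubling constant K = |A + A|/|A| = 10/4 = 10/4 ≈ 2.5000.
Step 3: Plünnecke-Ruzsa gives |3A| ≤ K³·|A| = (2.5000)³ · 4 ≈ 62.5000.
Step 4: Compute 3A = A + A + A directly by enumerating all triples (a,b,c) ∈ A³; |3A| = 20.
Step 5: Check 20 ≤ 62.5000? Yes ✓.

K = 10/4, Plünnecke-Ruzsa bound K³|A| ≈ 62.5000, |3A| = 20, inequality holds.


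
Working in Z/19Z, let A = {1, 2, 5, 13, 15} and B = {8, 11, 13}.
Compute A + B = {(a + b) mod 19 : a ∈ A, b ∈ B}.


Work in Z/19Z: reduce every sum a + b modulo 19.
Enumerate all 15 pairs:
a = 1: 1+8=9, 1+11=12, 1+13=14
a = 2: 2+8=10, 2+11=13, 2+13=15
a = 5: 5+8=13, 5+11=16, 5+13=18
a = 13: 13+8=2, 13+11=5, 13+13=7
a = 15: 15+8=4, 15+11=7, 15+13=9
Distinct residues collected: {2, 4, 5, 7, 9, 10, 12, 13, 14, 15, 16, 18}
|A + B| = 12 (out of 19 total residues).

A + B = {2, 4, 5, 7, 9, 10, 12, 13, 14, 15, 16, 18}


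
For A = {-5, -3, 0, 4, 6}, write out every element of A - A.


A - A = {a - a' : a, a' ∈ A}.
Compute a - a' for each ordered pair (a, a'):
a = -5: -5--5=0, -5--3=-2, -5-0=-5, -5-4=-9, -5-6=-11
a = -3: -3--5=2, -3--3=0, -3-0=-3, -3-4=-7, -3-6=-9
a = 0: 0--5=5, 0--3=3, 0-0=0, 0-4=-4, 0-6=-6
a = 4: 4--5=9, 4--3=7, 4-0=4, 4-4=0, 4-6=-2
a = 6: 6--5=11, 6--3=9, 6-0=6, 6-4=2, 6-6=0
Collecting distinct values (and noting 0 appears from a-a):
A - A = {-11, -9, -7, -6, -5, -4, -3, -2, 0, 2, 3, 4, 5, 6, 7, 9, 11}
|A - A| = 17

A - A = {-11, -9, -7, -6, -5, -4, -3, -2, 0, 2, 3, 4, 5, 6, 7, 9, 11}


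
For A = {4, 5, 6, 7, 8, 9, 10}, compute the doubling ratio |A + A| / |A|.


|A| = 7.
Compute A + A by enumerating all 49 pairs.
A + A = {8, 9, 10, 11, 12, 13, 14, 15, 16, 17, 18, 19, 20}, so |A + A| = 13.
K = |A + A| / |A| = 13/7 (already in lowest terms) ≈ 1.8571.
Reference: AP of size 7 gives K = 13/7 ≈ 1.8571; a fully generic set of size 7 gives K ≈ 4.0000.

|A| = 7, |A + A| = 13, K = 13/7.


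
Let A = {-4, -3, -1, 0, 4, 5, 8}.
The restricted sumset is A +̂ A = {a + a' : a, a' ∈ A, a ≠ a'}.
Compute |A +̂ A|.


Restricted sumset: A +̂ A = {a + a' : a ∈ A, a' ∈ A, a ≠ a'}.
Equivalently, take A + A and drop any sum 2a that is achievable ONLY as a + a for a ∈ A (i.e. sums representable only with equal summands).
Enumerate pairs (a, a') with a < a' (symmetric, so each unordered pair gives one sum; this covers all a ≠ a'):
  -4 + -3 = -7
  -4 + -1 = -5
  -4 + 0 = -4
  -4 + 4 = 0
  -4 + 5 = 1
  -4 + 8 = 4
  -3 + -1 = -4
  -3 + 0 = -3
  -3 + 4 = 1
  -3 + 5 = 2
  -3 + 8 = 5
  -1 + 0 = -1
  -1 + 4 = 3
  -1 + 5 = 4
  -1 + 8 = 7
  0 + 4 = 4
  0 + 5 = 5
  0 + 8 = 8
  4 + 5 = 9
  4 + 8 = 12
  5 + 8 = 13
Collected distinct sums: {-7, -5, -4, -3, -1, 0, 1, 2, 3, 4, 5, 7, 8, 9, 12, 13}
|A +̂ A| = 16
(Reference bound: |A +̂ A| ≥ 2|A| - 3 for |A| ≥ 2, with |A| = 7 giving ≥ 11.)

|A +̂ A| = 16


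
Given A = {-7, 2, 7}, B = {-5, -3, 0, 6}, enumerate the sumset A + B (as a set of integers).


A + B = {a + b : a ∈ A, b ∈ B}.
Enumerate all |A|·|B| = 3·4 = 12 pairs (a, b) and collect distinct sums.
a = -7: -7+-5=-12, -7+-3=-10, -7+0=-7, -7+6=-1
a = 2: 2+-5=-3, 2+-3=-1, 2+0=2, 2+6=8
a = 7: 7+-5=2, 7+-3=4, 7+0=7, 7+6=13
Collecting distinct sums: A + B = {-12, -10, -7, -3, -1, 2, 4, 7, 8, 13}
|A + B| = 10

A + B = {-12, -10, -7, -3, -1, 2, 4, 7, 8, 13}


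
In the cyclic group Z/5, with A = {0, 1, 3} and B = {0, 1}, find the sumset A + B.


Work in Z/5Z: reduce every sum a + b modulo 5.
Enumerate all 6 pairs:
a = 0: 0+0=0, 0+1=1
a = 1: 1+0=1, 1+1=2
a = 3: 3+0=3, 3+1=4
Distinct residues collected: {0, 1, 2, 3, 4}
|A + B| = 5 (out of 5 total residues).

A + B = {0, 1, 2, 3, 4}


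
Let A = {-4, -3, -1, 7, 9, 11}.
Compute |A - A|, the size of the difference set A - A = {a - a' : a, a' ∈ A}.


A - A = {a - a' : a, a' ∈ A}; |A| = 6.
Bounds: 2|A|-1 ≤ |A - A| ≤ |A|² - |A| + 1, i.e. 11 ≤ |A - A| ≤ 31.
Note: 0 ∈ A - A always (from a - a). The set is symmetric: if d ∈ A - A then -d ∈ A - A.
Enumerate nonzero differences d = a - a' with a > a' (then include -d):
Positive differences: {1, 2, 3, 4, 8, 10, 11, 12, 13, 14, 15}
Full difference set: {0} ∪ (positive diffs) ∪ (negative diffs).
|A - A| = 1 + 2·11 = 23 (matches direct enumeration: 23).

|A - A| = 23


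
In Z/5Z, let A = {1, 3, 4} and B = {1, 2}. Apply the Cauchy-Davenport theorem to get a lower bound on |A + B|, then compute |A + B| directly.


Cauchy-Davenport: |A + B| ≥ min(p, |A| + |B| - 1) for A, B nonempty in Z/pZ.
|A| = 3, |B| = 2, p = 5.
CD lower bound = min(5, 3 + 2 - 1) = min(5, 4) = 4.
Compute A + B mod 5 directly:
a = 1: 1+1=2, 1+2=3
a = 3: 3+1=4, 3+2=0
a = 4: 4+1=0, 4+2=1
A + B = {0, 1, 2, 3, 4}, so |A + B| = 5.
Verify: 5 ≥ 4? Yes ✓.

CD lower bound = 4, actual |A + B| = 5.


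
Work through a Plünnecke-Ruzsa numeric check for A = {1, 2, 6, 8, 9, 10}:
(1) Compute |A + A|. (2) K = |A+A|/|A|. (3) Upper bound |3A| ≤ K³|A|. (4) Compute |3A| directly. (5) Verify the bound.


|A| = 6.
Step 1: Compute A + A by enumerating all 36 pairs.
A + A = {2, 3, 4, 7, 8, 9, 10, 11, 12, 14, 15, 16, 17, 18, 19, 20}, so |A + A| = 16.
Step 2: Doubling constant K = |A + A|/|A| = 16/6 = 16/6 ≈ 2.6667.
Step 3: Plünnecke-Ruzsa gives |3A| ≤ K³·|A| = (2.6667)³ · 6 ≈ 113.7778.
Step 4: Compute 3A = A + A + A directly by enumerating all triples (a,b,c) ∈ A³; |3A| = 27.
Step 5: Check 27 ≤ 113.7778? Yes ✓.

K = 16/6, Plünnecke-Ruzsa bound K³|A| ≈ 113.7778, |3A| = 27, inequality holds.


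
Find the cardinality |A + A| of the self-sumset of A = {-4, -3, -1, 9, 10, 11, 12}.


A + A = {a + a' : a, a' ∈ A}; |A| = 7.
General bounds: 2|A| - 1 ≤ |A + A| ≤ |A|(|A|+1)/2, i.e. 13 ≤ |A + A| ≤ 28.
Lower bound 2|A|-1 is attained iff A is an arithmetic progression.
Enumerate sums a + a' for a ≤ a' (symmetric, so this suffices):
a = -4: -4+-4=-8, -4+-3=-7, -4+-1=-5, -4+9=5, -4+10=6, -4+11=7, -4+12=8
a = -3: -3+-3=-6, -3+-1=-4, -3+9=6, -3+10=7, -3+11=8, -3+12=9
a = -1: -1+-1=-2, -1+9=8, -1+10=9, -1+11=10, -1+12=11
a = 9: 9+9=18, 9+10=19, 9+11=20, 9+12=21
a = 10: 10+10=20, 10+11=21, 10+12=22
a = 11: 11+11=22, 11+12=23
a = 12: 12+12=24
Distinct sums: {-8, -7, -6, -5, -4, -2, 5, 6, 7, 8, 9, 10, 11, 18, 19, 20, 21, 22, 23, 24}
|A + A| = 20

|A + A| = 20


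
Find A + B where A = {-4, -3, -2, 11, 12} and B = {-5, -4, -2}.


A + B = {a + b : a ∈ A, b ∈ B}.
Enumerate all |A|·|B| = 5·3 = 15 pairs (a, b) and collect distinct sums.
a = -4: -4+-5=-9, -4+-4=-8, -4+-2=-6
a = -3: -3+-5=-8, -3+-4=-7, -3+-2=-5
a = -2: -2+-5=-7, -2+-4=-6, -2+-2=-4
a = 11: 11+-5=6, 11+-4=7, 11+-2=9
a = 12: 12+-5=7, 12+-4=8, 12+-2=10
Collecting distinct sums: A + B = {-9, -8, -7, -6, -5, -4, 6, 7, 8, 9, 10}
|A + B| = 11

A + B = {-9, -8, -7, -6, -5, -4, 6, 7, 8, 9, 10}


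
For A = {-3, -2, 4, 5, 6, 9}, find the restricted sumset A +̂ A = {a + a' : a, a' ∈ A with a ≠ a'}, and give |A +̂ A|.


Restricted sumset: A +̂ A = {a + a' : a ∈ A, a' ∈ A, a ≠ a'}.
Equivalently, take A + A and drop any sum 2a that is achievable ONLY as a + a for a ∈ A (i.e. sums representable only with equal summands).
Enumerate pairs (a, a') with a < a' (symmetric, so each unordered pair gives one sum; this covers all a ≠ a'):
  -3 + -2 = -5
  -3 + 4 = 1
  -3 + 5 = 2
  -3 + 6 = 3
  -3 + 9 = 6
  -2 + 4 = 2
  -2 + 5 = 3
  -2 + 6 = 4
  -2 + 9 = 7
  4 + 5 = 9
  4 + 6 = 10
  4 + 9 = 13
  5 + 6 = 11
  5 + 9 = 14
  6 + 9 = 15
Collected distinct sums: {-5, 1, 2, 3, 4, 6, 7, 9, 10, 11, 13, 14, 15}
|A +̂ A| = 13
(Reference bound: |A +̂ A| ≥ 2|A| - 3 for |A| ≥ 2, with |A| = 6 giving ≥ 9.)

|A +̂ A| = 13


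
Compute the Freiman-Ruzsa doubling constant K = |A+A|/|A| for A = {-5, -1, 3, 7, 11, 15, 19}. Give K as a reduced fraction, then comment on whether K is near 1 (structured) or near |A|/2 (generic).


|A| = 7.
Compute A + A by enumerating all 49 pairs.
A + A = {-10, -6, -2, 2, 6, 10, 14, 18, 22, 26, 30, 34, 38}, so |A + A| = 13.
K = |A + A| / |A| = 13/7 (already in lowest terms) ≈ 1.8571.
Reference: AP of size 7 gives K = 13/7 ≈ 1.8571; a fully generic set of size 7 gives K ≈ 4.0000.

|A| = 7, |A + A| = 13, K = 13/7.


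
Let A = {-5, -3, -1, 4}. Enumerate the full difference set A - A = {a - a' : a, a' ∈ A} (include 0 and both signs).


A - A = {a - a' : a, a' ∈ A}.
Compute a - a' for each ordered pair (a, a'):
a = -5: -5--5=0, -5--3=-2, -5--1=-4, -5-4=-9
a = -3: -3--5=2, -3--3=0, -3--1=-2, -3-4=-7
a = -1: -1--5=4, -1--3=2, -1--1=0, -1-4=-5
a = 4: 4--5=9, 4--3=7, 4--1=5, 4-4=0
Collecting distinct values (and noting 0 appears from a-a):
A - A = {-9, -7, -5, -4, -2, 0, 2, 4, 5, 7, 9}
|A - A| = 11

A - A = {-9, -7, -5, -4, -2, 0, 2, 4, 5, 7, 9}


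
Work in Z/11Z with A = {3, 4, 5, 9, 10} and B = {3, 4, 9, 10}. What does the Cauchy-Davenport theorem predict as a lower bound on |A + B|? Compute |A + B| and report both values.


Cauchy-Davenport: |A + B| ≥ min(p, |A| + |B| - 1) for A, B nonempty in Z/pZ.
|A| = 5, |B| = 4, p = 11.
CD lower bound = min(11, 5 + 4 - 1) = min(11, 8) = 8.
Compute A + B mod 11 directly:
a = 3: 3+3=6, 3+4=7, 3+9=1, 3+10=2
a = 4: 4+3=7, 4+4=8, 4+9=2, 4+10=3
a = 5: 5+3=8, 5+4=9, 5+9=3, 5+10=4
a = 9: 9+3=1, 9+4=2, 9+9=7, 9+10=8
a = 10: 10+3=2, 10+4=3, 10+9=8, 10+10=9
A + B = {1, 2, 3, 4, 6, 7, 8, 9}, so |A + B| = 8.
Verify: 8 ≥ 8? Yes ✓.

CD lower bound = 8, actual |A + B| = 8.


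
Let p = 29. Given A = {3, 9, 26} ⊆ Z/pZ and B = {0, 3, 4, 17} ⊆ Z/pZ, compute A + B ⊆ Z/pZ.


Work in Z/29Z: reduce every sum a + b modulo 29.
Enumerate all 12 pairs:
a = 3: 3+0=3, 3+3=6, 3+4=7, 3+17=20
a = 9: 9+0=9, 9+3=12, 9+4=13, 9+17=26
a = 26: 26+0=26, 26+3=0, 26+4=1, 26+17=14
Distinct residues collected: {0, 1, 3, 6, 7, 9, 12, 13, 14, 20, 26}
|A + B| = 11 (out of 29 total residues).

A + B = {0, 1, 3, 6, 7, 9, 12, 13, 14, 20, 26}


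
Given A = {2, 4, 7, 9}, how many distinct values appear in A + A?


A + A = {a + a' : a, a' ∈ A}; |A| = 4.
General bounds: 2|A| - 1 ≤ |A + A| ≤ |A|(|A|+1)/2, i.e. 7 ≤ |A + A| ≤ 10.
Lower bound 2|A|-1 is attained iff A is an arithmetic progression.
Enumerate sums a + a' for a ≤ a' (symmetric, so this suffices):
a = 2: 2+2=4, 2+4=6, 2+7=9, 2+9=11
a = 4: 4+4=8, 4+7=11, 4+9=13
a = 7: 7+7=14, 7+9=16
a = 9: 9+9=18
Distinct sums: {4, 6, 8, 9, 11, 13, 14, 16, 18}
|A + A| = 9

|A + A| = 9


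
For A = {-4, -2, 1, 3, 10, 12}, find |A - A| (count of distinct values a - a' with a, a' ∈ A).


A - A = {a - a' : a, a' ∈ A}; |A| = 6.
Bounds: 2|A|-1 ≤ |A - A| ≤ |A|² - |A| + 1, i.e. 11 ≤ |A - A| ≤ 31.
Note: 0 ∈ A - A always (from a - a). The set is symmetric: if d ∈ A - A then -d ∈ A - A.
Enumerate nonzero differences d = a - a' with a > a' (then include -d):
Positive differences: {2, 3, 5, 7, 9, 11, 12, 14, 16}
Full difference set: {0} ∪ (positive diffs) ∪ (negative diffs).
|A - A| = 1 + 2·9 = 19 (matches direct enumeration: 19).

|A - A| = 19


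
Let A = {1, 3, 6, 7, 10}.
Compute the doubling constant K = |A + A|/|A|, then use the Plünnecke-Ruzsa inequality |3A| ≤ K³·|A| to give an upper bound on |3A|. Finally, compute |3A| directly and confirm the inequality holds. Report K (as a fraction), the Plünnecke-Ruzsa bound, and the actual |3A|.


|A| = 5.
Step 1: Compute A + A by enumerating all 25 pairs.
A + A = {2, 4, 6, 7, 8, 9, 10, 11, 12, 13, 14, 16, 17, 20}, so |A + A| = 14.
Step 2: Doubling constant K = |A + A|/|A| = 14/5 = 14/5 ≈ 2.8000.
Step 3: Plünnecke-Ruzsa gives |3A| ≤ K³·|A| = (2.8000)³ · 5 ≈ 109.7600.
Step 4: Compute 3A = A + A + A directly by enumerating all triples (a,b,c) ∈ A³; |3A| = 23.
Step 5: Check 23 ≤ 109.7600? Yes ✓.

K = 14/5, Plünnecke-Ruzsa bound K³|A| ≈ 109.7600, |3A| = 23, inequality holds.


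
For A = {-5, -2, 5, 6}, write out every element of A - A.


A - A = {a - a' : a, a' ∈ A}.
Compute a - a' for each ordered pair (a, a'):
a = -5: -5--5=0, -5--2=-3, -5-5=-10, -5-6=-11
a = -2: -2--5=3, -2--2=0, -2-5=-7, -2-6=-8
a = 5: 5--5=10, 5--2=7, 5-5=0, 5-6=-1
a = 6: 6--5=11, 6--2=8, 6-5=1, 6-6=0
Collecting distinct values (and noting 0 appears from a-a):
A - A = {-11, -10, -8, -7, -3, -1, 0, 1, 3, 7, 8, 10, 11}
|A - A| = 13

A - A = {-11, -10, -8, -7, -3, -1, 0, 1, 3, 7, 8, 10, 11}


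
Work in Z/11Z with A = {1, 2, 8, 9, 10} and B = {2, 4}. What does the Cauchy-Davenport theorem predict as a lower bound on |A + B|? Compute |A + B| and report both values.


Cauchy-Davenport: |A + B| ≥ min(p, |A| + |B| - 1) for A, B nonempty in Z/pZ.
|A| = 5, |B| = 2, p = 11.
CD lower bound = min(11, 5 + 2 - 1) = min(11, 6) = 6.
Compute A + B mod 11 directly:
a = 1: 1+2=3, 1+4=5
a = 2: 2+2=4, 2+4=6
a = 8: 8+2=10, 8+4=1
a = 9: 9+2=0, 9+4=2
a = 10: 10+2=1, 10+4=3
A + B = {0, 1, 2, 3, 4, 5, 6, 10}, so |A + B| = 8.
Verify: 8 ≥ 6? Yes ✓.

CD lower bound = 6, actual |A + B| = 8.


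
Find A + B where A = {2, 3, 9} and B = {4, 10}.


A + B = {a + b : a ∈ A, b ∈ B}.
Enumerate all |A|·|B| = 3·2 = 6 pairs (a, b) and collect distinct sums.
a = 2: 2+4=6, 2+10=12
a = 3: 3+4=7, 3+10=13
a = 9: 9+4=13, 9+10=19
Collecting distinct sums: A + B = {6, 7, 12, 13, 19}
|A + B| = 5

A + B = {6, 7, 12, 13, 19}


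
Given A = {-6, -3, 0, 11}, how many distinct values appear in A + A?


A + A = {a + a' : a, a' ∈ A}; |A| = 4.
General bounds: 2|A| - 1 ≤ |A + A| ≤ |A|(|A|+1)/2, i.e. 7 ≤ |A + A| ≤ 10.
Lower bound 2|A|-1 is attained iff A is an arithmetic progression.
Enumerate sums a + a' for a ≤ a' (symmetric, so this suffices):
a = -6: -6+-6=-12, -6+-3=-9, -6+0=-6, -6+11=5
a = -3: -3+-3=-6, -3+0=-3, -3+11=8
a = 0: 0+0=0, 0+11=11
a = 11: 11+11=22
Distinct sums: {-12, -9, -6, -3, 0, 5, 8, 11, 22}
|A + A| = 9

|A + A| = 9


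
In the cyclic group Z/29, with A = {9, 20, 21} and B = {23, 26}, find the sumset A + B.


Work in Z/29Z: reduce every sum a + b modulo 29.
Enumerate all 6 pairs:
a = 9: 9+23=3, 9+26=6
a = 20: 20+23=14, 20+26=17
a = 21: 21+23=15, 21+26=18
Distinct residues collected: {3, 6, 14, 15, 17, 18}
|A + B| = 6 (out of 29 total residues).

A + B = {3, 6, 14, 15, 17, 18}


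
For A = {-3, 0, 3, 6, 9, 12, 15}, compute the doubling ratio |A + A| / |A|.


|A| = 7.
Compute A + A by enumerating all 49 pairs.
A + A = {-6, -3, 0, 3, 6, 9, 12, 15, 18, 21, 24, 27, 30}, so |A + A| = 13.
K = |A + A| / |A| = 13/7 (already in lowest terms) ≈ 1.8571.
Reference: AP of size 7 gives K = 13/7 ≈ 1.8571; a fully generic set of size 7 gives K ≈ 4.0000.

|A| = 7, |A + A| = 13, K = 13/7.


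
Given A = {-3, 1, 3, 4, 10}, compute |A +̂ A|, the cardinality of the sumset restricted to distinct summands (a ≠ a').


Restricted sumset: A +̂ A = {a + a' : a ∈ A, a' ∈ A, a ≠ a'}.
Equivalently, take A + A and drop any sum 2a that is achievable ONLY as a + a for a ∈ A (i.e. sums representable only with equal summands).
Enumerate pairs (a, a') with a < a' (symmetric, so each unordered pair gives one sum; this covers all a ≠ a'):
  -3 + 1 = -2
  -3 + 3 = 0
  -3 + 4 = 1
  -3 + 10 = 7
  1 + 3 = 4
  1 + 4 = 5
  1 + 10 = 11
  3 + 4 = 7
  3 + 10 = 13
  4 + 10 = 14
Collected distinct sums: {-2, 0, 1, 4, 5, 7, 11, 13, 14}
|A +̂ A| = 9
(Reference bound: |A +̂ A| ≥ 2|A| - 3 for |A| ≥ 2, with |A| = 5 giving ≥ 7.)

|A +̂ A| = 9


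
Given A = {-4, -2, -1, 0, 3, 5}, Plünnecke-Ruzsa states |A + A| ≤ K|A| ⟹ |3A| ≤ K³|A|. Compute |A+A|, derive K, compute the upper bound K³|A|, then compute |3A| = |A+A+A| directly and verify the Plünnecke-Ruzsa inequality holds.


|A| = 6.
Step 1: Compute A + A by enumerating all 36 pairs.
A + A = {-8, -6, -5, -4, -3, -2, -1, 0, 1, 2, 3, 4, 5, 6, 8, 10}, so |A + A| = 16.
Step 2: Doubling constant K = |A + A|/|A| = 16/6 = 16/6 ≈ 2.6667.
Step 3: Plünnecke-Ruzsa gives |3A| ≤ K³·|A| = (2.6667)³ · 6 ≈ 113.7778.
Step 4: Compute 3A = A + A + A directly by enumerating all triples (a,b,c) ∈ A³; |3A| = 25.
Step 5: Check 25 ≤ 113.7778? Yes ✓.

K = 16/6, Plünnecke-Ruzsa bound K³|A| ≈ 113.7778, |3A| = 25, inequality holds.


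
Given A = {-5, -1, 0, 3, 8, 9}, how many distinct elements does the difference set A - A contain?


A - A = {a - a' : a, a' ∈ A}; |A| = 6.
Bounds: 2|A|-1 ≤ |A - A| ≤ |A|² - |A| + 1, i.e. 11 ≤ |A - A| ≤ 31.
Note: 0 ∈ A - A always (from a - a). The set is symmetric: if d ∈ A - A then -d ∈ A - A.
Enumerate nonzero differences d = a - a' with a > a' (then include -d):
Positive differences: {1, 3, 4, 5, 6, 8, 9, 10, 13, 14}
Full difference set: {0} ∪ (positive diffs) ∪ (negative diffs).
|A - A| = 1 + 2·10 = 21 (matches direct enumeration: 21).

|A - A| = 21


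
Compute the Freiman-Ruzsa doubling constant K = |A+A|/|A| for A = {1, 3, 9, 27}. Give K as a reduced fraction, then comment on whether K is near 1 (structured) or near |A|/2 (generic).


|A| = 4.
Compute A + A by enumerating all 16 pairs.
A + A = {2, 4, 6, 10, 12, 18, 28, 30, 36, 54}, so |A + A| = 10.
K = |A + A| / |A| = 10/4 = 5/2 ≈ 2.5000.
Reference: AP of size 4 gives K = 7/4 ≈ 1.7500; a fully generic set of size 4 gives K ≈ 2.5000.

|A| = 4, |A + A| = 10, K = 10/4 = 5/2.


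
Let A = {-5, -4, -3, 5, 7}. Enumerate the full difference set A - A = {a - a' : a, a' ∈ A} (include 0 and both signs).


A - A = {a - a' : a, a' ∈ A}.
Compute a - a' for each ordered pair (a, a'):
a = -5: -5--5=0, -5--4=-1, -5--3=-2, -5-5=-10, -5-7=-12
a = -4: -4--5=1, -4--4=0, -4--3=-1, -4-5=-9, -4-7=-11
a = -3: -3--5=2, -3--4=1, -3--3=0, -3-5=-8, -3-7=-10
a = 5: 5--5=10, 5--4=9, 5--3=8, 5-5=0, 5-7=-2
a = 7: 7--5=12, 7--4=11, 7--3=10, 7-5=2, 7-7=0
Collecting distinct values (and noting 0 appears from a-a):
A - A = {-12, -11, -10, -9, -8, -2, -1, 0, 1, 2, 8, 9, 10, 11, 12}
|A - A| = 15

A - A = {-12, -11, -10, -9, -8, -2, -1, 0, 1, 2, 8, 9, 10, 11, 12}


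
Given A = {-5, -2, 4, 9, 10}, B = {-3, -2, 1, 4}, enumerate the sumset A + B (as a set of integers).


A + B = {a + b : a ∈ A, b ∈ B}.
Enumerate all |A|·|B| = 5·4 = 20 pairs (a, b) and collect distinct sums.
a = -5: -5+-3=-8, -5+-2=-7, -5+1=-4, -5+4=-1
a = -2: -2+-3=-5, -2+-2=-4, -2+1=-1, -2+4=2
a = 4: 4+-3=1, 4+-2=2, 4+1=5, 4+4=8
a = 9: 9+-3=6, 9+-2=7, 9+1=10, 9+4=13
a = 10: 10+-3=7, 10+-2=8, 10+1=11, 10+4=14
Collecting distinct sums: A + B = {-8, -7, -5, -4, -1, 1, 2, 5, 6, 7, 8, 10, 11, 13, 14}
|A + B| = 15

A + B = {-8, -7, -5, -4, -1, 1, 2, 5, 6, 7, 8, 10, 11, 13, 14}


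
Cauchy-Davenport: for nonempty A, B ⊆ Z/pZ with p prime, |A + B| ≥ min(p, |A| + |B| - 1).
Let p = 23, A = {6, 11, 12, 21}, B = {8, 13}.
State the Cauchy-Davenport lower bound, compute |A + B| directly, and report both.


Cauchy-Davenport: |A + B| ≥ min(p, |A| + |B| - 1) for A, B nonempty in Z/pZ.
|A| = 4, |B| = 2, p = 23.
CD lower bound = min(23, 4 + 2 - 1) = min(23, 5) = 5.
Compute A + B mod 23 directly:
a = 6: 6+8=14, 6+13=19
a = 11: 11+8=19, 11+13=1
a = 12: 12+8=20, 12+13=2
a = 21: 21+8=6, 21+13=11
A + B = {1, 2, 6, 11, 14, 19, 20}, so |A + B| = 7.
Verify: 7 ≥ 5? Yes ✓.

CD lower bound = 5, actual |A + B| = 7.


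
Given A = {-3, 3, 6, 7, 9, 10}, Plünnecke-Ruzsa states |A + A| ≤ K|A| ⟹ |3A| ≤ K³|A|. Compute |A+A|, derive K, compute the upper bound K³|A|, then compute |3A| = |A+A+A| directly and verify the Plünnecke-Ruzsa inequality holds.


|A| = 6.
Step 1: Compute A + A by enumerating all 36 pairs.
A + A = {-6, 0, 3, 4, 6, 7, 9, 10, 12, 13, 14, 15, 16, 17, 18, 19, 20}, so |A + A| = 17.
Step 2: Doubling constant K = |A + A|/|A| = 17/6 = 17/6 ≈ 2.8333.
Step 3: Plünnecke-Ruzsa gives |3A| ≤ K³·|A| = (2.8333)³ · 6 ≈ 136.4722.
Step 4: Compute 3A = A + A + A directly by enumerating all triples (a,b,c) ∈ A³; |3A| = 30.
Step 5: Check 30 ≤ 136.4722? Yes ✓.

K = 17/6, Plünnecke-Ruzsa bound K³|A| ≈ 136.4722, |3A| = 30, inequality holds.


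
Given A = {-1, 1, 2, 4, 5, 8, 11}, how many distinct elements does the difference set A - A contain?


A - A = {a - a' : a, a' ∈ A}; |A| = 7.
Bounds: 2|A|-1 ≤ |A - A| ≤ |A|² - |A| + 1, i.e. 13 ≤ |A - A| ≤ 43.
Note: 0 ∈ A - A always (from a - a). The set is symmetric: if d ∈ A - A then -d ∈ A - A.
Enumerate nonzero differences d = a - a' with a > a' (then include -d):
Positive differences: {1, 2, 3, 4, 5, 6, 7, 9, 10, 12}
Full difference set: {0} ∪ (positive diffs) ∪ (negative diffs).
|A - A| = 1 + 2·10 = 21 (matches direct enumeration: 21).

|A - A| = 21


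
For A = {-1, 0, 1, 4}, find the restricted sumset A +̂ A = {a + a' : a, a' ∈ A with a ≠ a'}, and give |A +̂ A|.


Restricted sumset: A +̂ A = {a + a' : a ∈ A, a' ∈ A, a ≠ a'}.
Equivalently, take A + A and drop any sum 2a that is achievable ONLY as a + a for a ∈ A (i.e. sums representable only with equal summands).
Enumerate pairs (a, a') with a < a' (symmetric, so each unordered pair gives one sum; this covers all a ≠ a'):
  -1 + 0 = -1
  -1 + 1 = 0
  -1 + 4 = 3
  0 + 1 = 1
  0 + 4 = 4
  1 + 4 = 5
Collected distinct sums: {-1, 0, 1, 3, 4, 5}
|A +̂ A| = 6
(Reference bound: |A +̂ A| ≥ 2|A| - 3 for |A| ≥ 2, with |A| = 4 giving ≥ 5.)

|A +̂ A| = 6


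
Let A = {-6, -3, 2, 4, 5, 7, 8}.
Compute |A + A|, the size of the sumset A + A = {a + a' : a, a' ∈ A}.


A + A = {a + a' : a, a' ∈ A}; |A| = 7.
General bounds: 2|A| - 1 ≤ |A + A| ≤ |A|(|A|+1)/2, i.e. 13 ≤ |A + A| ≤ 28.
Lower bound 2|A|-1 is attained iff A is an arithmetic progression.
Enumerate sums a + a' for a ≤ a' (symmetric, so this suffices):
a = -6: -6+-6=-12, -6+-3=-9, -6+2=-4, -6+4=-2, -6+5=-1, -6+7=1, -6+8=2
a = -3: -3+-3=-6, -3+2=-1, -3+4=1, -3+5=2, -3+7=4, -3+8=5
a = 2: 2+2=4, 2+4=6, 2+5=7, 2+7=9, 2+8=10
a = 4: 4+4=8, 4+5=9, 4+7=11, 4+8=12
a = 5: 5+5=10, 5+7=12, 5+8=13
a = 7: 7+7=14, 7+8=15
a = 8: 8+8=16
Distinct sums: {-12, -9, -6, -4, -2, -1, 1, 2, 4, 5, 6, 7, 8, 9, 10, 11, 12, 13, 14, 15, 16}
|A + A| = 21

|A + A| = 21


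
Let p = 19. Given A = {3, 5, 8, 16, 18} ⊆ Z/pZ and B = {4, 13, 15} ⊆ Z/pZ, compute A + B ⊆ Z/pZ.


Work in Z/19Z: reduce every sum a + b modulo 19.
Enumerate all 15 pairs:
a = 3: 3+4=7, 3+13=16, 3+15=18
a = 5: 5+4=9, 5+13=18, 5+15=1
a = 8: 8+4=12, 8+13=2, 8+15=4
a = 16: 16+4=1, 16+13=10, 16+15=12
a = 18: 18+4=3, 18+13=12, 18+15=14
Distinct residues collected: {1, 2, 3, 4, 7, 9, 10, 12, 14, 16, 18}
|A + B| = 11 (out of 19 total residues).

A + B = {1, 2, 3, 4, 7, 9, 10, 12, 14, 16, 18}


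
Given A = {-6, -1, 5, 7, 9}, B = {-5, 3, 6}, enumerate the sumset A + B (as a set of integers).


A + B = {a + b : a ∈ A, b ∈ B}.
Enumerate all |A|·|B| = 5·3 = 15 pairs (a, b) and collect distinct sums.
a = -6: -6+-5=-11, -6+3=-3, -6+6=0
a = -1: -1+-5=-6, -1+3=2, -1+6=5
a = 5: 5+-5=0, 5+3=8, 5+6=11
a = 7: 7+-5=2, 7+3=10, 7+6=13
a = 9: 9+-5=4, 9+3=12, 9+6=15
Collecting distinct sums: A + B = {-11, -6, -3, 0, 2, 4, 5, 8, 10, 11, 12, 13, 15}
|A + B| = 13

A + B = {-11, -6, -3, 0, 2, 4, 5, 8, 10, 11, 12, 13, 15}


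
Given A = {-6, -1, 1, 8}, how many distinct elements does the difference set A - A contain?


A - A = {a - a' : a, a' ∈ A}; |A| = 4.
Bounds: 2|A|-1 ≤ |A - A| ≤ |A|² - |A| + 1, i.e. 7 ≤ |A - A| ≤ 13.
Note: 0 ∈ A - A always (from a - a). The set is symmetric: if d ∈ A - A then -d ∈ A - A.
Enumerate nonzero differences d = a - a' with a > a' (then include -d):
Positive differences: {2, 5, 7, 9, 14}
Full difference set: {0} ∪ (positive diffs) ∪ (negative diffs).
|A - A| = 1 + 2·5 = 11 (matches direct enumeration: 11).

|A - A| = 11


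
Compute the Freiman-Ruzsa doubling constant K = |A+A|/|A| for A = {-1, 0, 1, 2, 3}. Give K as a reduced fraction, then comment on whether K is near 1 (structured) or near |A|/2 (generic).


|A| = 5.
Compute A + A by enumerating all 25 pairs.
A + A = {-2, -1, 0, 1, 2, 3, 4, 5, 6}, so |A + A| = 9.
K = |A + A| / |A| = 9/5 (already in lowest terms) ≈ 1.8000.
Reference: AP of size 5 gives K = 9/5 ≈ 1.8000; a fully generic set of size 5 gives K ≈ 3.0000.

|A| = 5, |A + A| = 9, K = 9/5.


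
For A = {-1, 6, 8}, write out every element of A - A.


A - A = {a - a' : a, a' ∈ A}.
Compute a - a' for each ordered pair (a, a'):
a = -1: -1--1=0, -1-6=-7, -1-8=-9
a = 6: 6--1=7, 6-6=0, 6-8=-2
a = 8: 8--1=9, 8-6=2, 8-8=0
Collecting distinct values (and noting 0 appears from a-a):
A - A = {-9, -7, -2, 0, 2, 7, 9}
|A - A| = 7

A - A = {-9, -7, -2, 0, 2, 7, 9}


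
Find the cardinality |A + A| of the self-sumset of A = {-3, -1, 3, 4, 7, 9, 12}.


A + A = {a + a' : a, a' ∈ A}; |A| = 7.
General bounds: 2|A| - 1 ≤ |A + A| ≤ |A|(|A|+1)/2, i.e. 13 ≤ |A + A| ≤ 28.
Lower bound 2|A|-1 is attained iff A is an arithmetic progression.
Enumerate sums a + a' for a ≤ a' (symmetric, so this suffices):
a = -3: -3+-3=-6, -3+-1=-4, -3+3=0, -3+4=1, -3+7=4, -3+9=6, -3+12=9
a = -1: -1+-1=-2, -1+3=2, -1+4=3, -1+7=6, -1+9=8, -1+12=11
a = 3: 3+3=6, 3+4=7, 3+7=10, 3+9=12, 3+12=15
a = 4: 4+4=8, 4+7=11, 4+9=13, 4+12=16
a = 7: 7+7=14, 7+9=16, 7+12=19
a = 9: 9+9=18, 9+12=21
a = 12: 12+12=24
Distinct sums: {-6, -4, -2, 0, 1, 2, 3, 4, 6, 7, 8, 9, 10, 11, 12, 13, 14, 15, 16, 18, 19, 21, 24}
|A + A| = 23

|A + A| = 23


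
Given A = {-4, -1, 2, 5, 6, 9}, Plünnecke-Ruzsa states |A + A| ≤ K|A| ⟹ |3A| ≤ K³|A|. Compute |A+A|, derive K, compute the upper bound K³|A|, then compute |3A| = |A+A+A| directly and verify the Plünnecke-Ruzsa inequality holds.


|A| = 6.
Step 1: Compute A + A by enumerating all 36 pairs.
A + A = {-8, -5, -2, 1, 2, 4, 5, 7, 8, 10, 11, 12, 14, 15, 18}, so |A + A| = 15.
Step 2: Doubling constant K = |A + A|/|A| = 15/6 = 15/6 ≈ 2.5000.
Step 3: Plünnecke-Ruzsa gives |3A| ≤ K³·|A| = (2.5000)³ · 6 ≈ 93.7500.
Step 4: Compute 3A = A + A + A directly by enumerating all triples (a,b,c) ∈ A³; |3A| = 28.
Step 5: Check 28 ≤ 93.7500? Yes ✓.

K = 15/6, Plünnecke-Ruzsa bound K³|A| ≈ 93.7500, |3A| = 28, inequality holds.


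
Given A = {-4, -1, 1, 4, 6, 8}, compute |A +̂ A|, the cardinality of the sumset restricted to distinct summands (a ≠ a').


Restricted sumset: A +̂ A = {a + a' : a ∈ A, a' ∈ A, a ≠ a'}.
Equivalently, take A + A and drop any sum 2a that is achievable ONLY as a + a for a ∈ A (i.e. sums representable only with equal summands).
Enumerate pairs (a, a') with a < a' (symmetric, so each unordered pair gives one sum; this covers all a ≠ a'):
  -4 + -1 = -5
  -4 + 1 = -3
  -4 + 4 = 0
  -4 + 6 = 2
  -4 + 8 = 4
  -1 + 1 = 0
  -1 + 4 = 3
  -1 + 6 = 5
  -1 + 8 = 7
  1 + 4 = 5
  1 + 6 = 7
  1 + 8 = 9
  4 + 6 = 10
  4 + 8 = 12
  6 + 8 = 14
Collected distinct sums: {-5, -3, 0, 2, 3, 4, 5, 7, 9, 10, 12, 14}
|A +̂ A| = 12
(Reference bound: |A +̂ A| ≥ 2|A| - 3 for |A| ≥ 2, with |A| = 6 giving ≥ 9.)

|A +̂ A| = 12


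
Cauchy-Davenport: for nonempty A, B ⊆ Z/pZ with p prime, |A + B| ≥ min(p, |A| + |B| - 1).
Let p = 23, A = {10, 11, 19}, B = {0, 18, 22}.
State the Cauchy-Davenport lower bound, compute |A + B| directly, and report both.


Cauchy-Davenport: |A + B| ≥ min(p, |A| + |B| - 1) for A, B nonempty in Z/pZ.
|A| = 3, |B| = 3, p = 23.
CD lower bound = min(23, 3 + 3 - 1) = min(23, 5) = 5.
Compute A + B mod 23 directly:
a = 10: 10+0=10, 10+18=5, 10+22=9
a = 11: 11+0=11, 11+18=6, 11+22=10
a = 19: 19+0=19, 19+18=14, 19+22=18
A + B = {5, 6, 9, 10, 11, 14, 18, 19}, so |A + B| = 8.
Verify: 8 ≥ 5? Yes ✓.

CD lower bound = 5, actual |A + B| = 8.


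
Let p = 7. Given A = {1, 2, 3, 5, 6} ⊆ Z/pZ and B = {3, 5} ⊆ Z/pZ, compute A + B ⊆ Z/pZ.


Work in Z/7Z: reduce every sum a + b modulo 7.
Enumerate all 10 pairs:
a = 1: 1+3=4, 1+5=6
a = 2: 2+3=5, 2+5=0
a = 3: 3+3=6, 3+5=1
a = 5: 5+3=1, 5+5=3
a = 6: 6+3=2, 6+5=4
Distinct residues collected: {0, 1, 2, 3, 4, 5, 6}
|A + B| = 7 (out of 7 total residues).

A + B = {0, 1, 2, 3, 4, 5, 6}


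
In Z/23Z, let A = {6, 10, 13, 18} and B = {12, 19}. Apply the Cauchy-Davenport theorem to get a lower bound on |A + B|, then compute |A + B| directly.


Cauchy-Davenport: |A + B| ≥ min(p, |A| + |B| - 1) for A, B nonempty in Z/pZ.
|A| = 4, |B| = 2, p = 23.
CD lower bound = min(23, 4 + 2 - 1) = min(23, 5) = 5.
Compute A + B mod 23 directly:
a = 6: 6+12=18, 6+19=2
a = 10: 10+12=22, 10+19=6
a = 13: 13+12=2, 13+19=9
a = 18: 18+12=7, 18+19=14
A + B = {2, 6, 7, 9, 14, 18, 22}, so |A + B| = 7.
Verify: 7 ≥ 5? Yes ✓.

CD lower bound = 5, actual |A + B| = 7.


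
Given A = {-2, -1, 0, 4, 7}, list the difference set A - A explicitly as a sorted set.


A - A = {a - a' : a, a' ∈ A}.
Compute a - a' for each ordered pair (a, a'):
a = -2: -2--2=0, -2--1=-1, -2-0=-2, -2-4=-6, -2-7=-9
a = -1: -1--2=1, -1--1=0, -1-0=-1, -1-4=-5, -1-7=-8
a = 0: 0--2=2, 0--1=1, 0-0=0, 0-4=-4, 0-7=-7
a = 4: 4--2=6, 4--1=5, 4-0=4, 4-4=0, 4-7=-3
a = 7: 7--2=9, 7--1=8, 7-0=7, 7-4=3, 7-7=0
Collecting distinct values (and noting 0 appears from a-a):
A - A = {-9, -8, -7, -6, -5, -4, -3, -2, -1, 0, 1, 2, 3, 4, 5, 6, 7, 8, 9}
|A - A| = 19

A - A = {-9, -8, -7, -6, -5, -4, -3, -2, -1, 0, 1, 2, 3, 4, 5, 6, 7, 8, 9}


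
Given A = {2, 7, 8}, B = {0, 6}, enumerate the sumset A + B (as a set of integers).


A + B = {a + b : a ∈ A, b ∈ B}.
Enumerate all |A|·|B| = 3·2 = 6 pairs (a, b) and collect distinct sums.
a = 2: 2+0=2, 2+6=8
a = 7: 7+0=7, 7+6=13
a = 8: 8+0=8, 8+6=14
Collecting distinct sums: A + B = {2, 7, 8, 13, 14}
|A + B| = 5

A + B = {2, 7, 8, 13, 14}


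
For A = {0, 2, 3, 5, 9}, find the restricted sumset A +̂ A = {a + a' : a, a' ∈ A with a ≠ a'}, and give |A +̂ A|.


Restricted sumset: A +̂ A = {a + a' : a ∈ A, a' ∈ A, a ≠ a'}.
Equivalently, take A + A and drop any sum 2a that is achievable ONLY as a + a for a ∈ A (i.e. sums representable only with equal summands).
Enumerate pairs (a, a') with a < a' (symmetric, so each unordered pair gives one sum; this covers all a ≠ a'):
  0 + 2 = 2
  0 + 3 = 3
  0 + 5 = 5
  0 + 9 = 9
  2 + 3 = 5
  2 + 5 = 7
  2 + 9 = 11
  3 + 5 = 8
  3 + 9 = 12
  5 + 9 = 14
Collected distinct sums: {2, 3, 5, 7, 8, 9, 11, 12, 14}
|A +̂ A| = 9
(Reference bound: |A +̂ A| ≥ 2|A| - 3 for |A| ≥ 2, with |A| = 5 giving ≥ 7.)

|A +̂ A| = 9


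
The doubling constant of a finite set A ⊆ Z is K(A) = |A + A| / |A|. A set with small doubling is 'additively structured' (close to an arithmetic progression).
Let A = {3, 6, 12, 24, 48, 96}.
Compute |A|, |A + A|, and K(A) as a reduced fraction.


|A| = 6.
Compute A + A by enumerating all 36 pairs.
A + A = {6, 9, 12, 15, 18, 24, 27, 30, 36, 48, 51, 54, 60, 72, 96, 99, 102, 108, 120, 144, 192}, so |A + A| = 21.
K = |A + A| / |A| = 21/6 = 7/2 ≈ 3.5000.
Reference: AP of size 6 gives K = 11/6 ≈ 1.8333; a fully generic set of size 6 gives K ≈ 3.5000.

|A| = 6, |A + A| = 21, K = 21/6 = 7/2.
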